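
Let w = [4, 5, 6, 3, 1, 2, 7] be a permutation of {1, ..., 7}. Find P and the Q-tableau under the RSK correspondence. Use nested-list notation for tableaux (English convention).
P = [[1, 2, 6, 7], [3, 5], [4]], Q = [[1, 2, 3, 7], [4, 6], [5]]

Insert each entry of the permutation into P by Schensted row insertion, recording in Q the position of each new cell.

Insert 4: appended to row 1. P = [[4]].
Insert 5: appended to row 1. P = [[4, 5]].
Insert 6: appended to row 1. P = [[4, 5, 6]].
Insert 3: 3 bumps 4 from row 1; 4 starts row 2. P = [[3, 5, 6], [4]].
Insert 1: 1 bumps 3 from row 1; 3 bumps 4 from row 2; 4 starts row 3. P = [[1, 5, 6], [3], [4]].
Insert 2: 2 bumps 5 from row 1; 5 appends to row 2. P = [[1, 2, 6], [3, 5], [4]].
Insert 7: appended to row 1. P = [[1, 2, 6, 7], [3, 5], [4]].

So P = [[1, 2, 6, 7], [3, 5], [4]], Q = [[1, 2, 3, 7], [4, 6], [5]].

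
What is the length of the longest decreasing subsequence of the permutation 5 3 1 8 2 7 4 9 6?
3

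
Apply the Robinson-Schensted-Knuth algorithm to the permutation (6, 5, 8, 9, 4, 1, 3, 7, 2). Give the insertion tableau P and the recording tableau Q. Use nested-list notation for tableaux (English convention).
P = [[1, 2, 7], [3, 8, 9], [4], [5], [6]], Q = [[1, 3, 4], [2, 7, 8], [5], [6], [9]]

Insert each entry of the permutation into P by Schensted row insertion, recording in Q the position of each new cell.

Insert 6: appended to row 1. P = [[6]].
Insert 5: 5 bumps 6 from row 1; 6 starts row 2. P = [[5], [6]].
Insert 8: appended to row 1. P = [[5, 8], [6]].
Insert 9: appended to row 1. P = [[5, 8, 9], [6]].
Insert 4: 4 bumps 5 from row 1; 5 bumps 6 from row 2; 6 starts row 3. P = [[4, 8, 9], [5], [6]].
Insert 1: 1 bumps 4 from row 1; 4 bumps 5 from row 2; 5 bumps 6 from row 3; 6 starts row 4. P = [[1, 8, 9], [4], [5], [6]].
Insert 3: 3 bumps 8 from row 1; 8 appends to row 2. P = [[1, 3, 9], [4, 8], [5], [6]].
Insert 7: 7 bumps 9 from row 1; 9 appends to row 2. P = [[1, 3, 7], [4, 8, 9], [5], [6]].
Insert 2: 2 bumps 3 from row 1; 3 bumps 4 from row 2; 4 bumps 5 from row 3; 5 bumps 6 from row 4; 6 starts row 5. P = [[1, 2, 7], [3, 8, 9], [4], [5], [6]].

So P = [[1, 2, 7], [3, 8, 9], [4], [5], [6]], Q = [[1, 3, 4], [2, 7, 8], [5], [6], [9]].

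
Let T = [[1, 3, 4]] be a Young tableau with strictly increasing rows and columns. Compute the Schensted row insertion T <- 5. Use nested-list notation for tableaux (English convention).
[[1, 3, 4, 5]]

5 is larger than every entry of row 1, so it is appended to row 1. The new tableau is [[1, 3, 4, 5]].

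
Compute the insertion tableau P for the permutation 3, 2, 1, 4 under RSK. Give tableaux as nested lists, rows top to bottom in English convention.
Insert 3: appended to row 1. P = [[3]].
Insert 2: 2 bumps 3 from row 1; 3 starts row 2. P = [[2], [3]].
Insert 1: 1 bumps 2 from row 1; 2 bumps 3 from row 2; 3 starts row 3. P = [[1], [2], [3]].
Insert 4: appended to row 1. P = [[1, 4], [2], [3]].

So P = [[1, 4], [2], [3]].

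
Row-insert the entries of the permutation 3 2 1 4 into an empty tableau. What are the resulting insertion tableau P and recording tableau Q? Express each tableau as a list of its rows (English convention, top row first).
P = [[1, 4], [2], [3]], Q = [[1, 4], [2], [3]]

Insert each entry of the permutation into P by Schensted row insertion, recording in Q the position of each new cell.

After inserting 3: P = [[3]].
After inserting 2: P = [[2], [3]].
After inserting 1: P = [[1], [2], [3]].
After inserting 4: P = [[1, 4], [2], [3]].

So P = [[1, 4], [2], [3]], Q = [[1, 4], [2], [3]].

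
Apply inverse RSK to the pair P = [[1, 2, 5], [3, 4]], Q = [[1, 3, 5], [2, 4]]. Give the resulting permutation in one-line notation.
3 1 4 2 5

Reverse the RSK construction: for i from n down to 1, find the cell of Q containing i, remove the entry at that cell from P, and reverse-bump it up through P; the value ejected from row 1 is w(i).

Step i=5: Q has 5 at row 1, column 3; remove that cell from P, ejecting 5. So w(5) = 5. P is now [[1, 2], [3, 4]].
Step i=4: Q has 4 at row 2, column 2; remove 4 from row 2 of P and reverse-bump: 4 enters row 1 and ejects 2. So w(4) = 2. P is now [[1, 4], [3]].
Step i=3: Q has 3 at row 1, column 2; remove that cell from P, ejecting 4. So w(3) = 4. P is now [[1], [3]].
Step i=2: Q has 2 at row 2, column 1; remove 3 from row 2 of P and reverse-bump: 3 enters row 1 and ejects 1. So w(2) = 1. P is now [[3]].
Step i=1: Q has 1 at row 1, column 1; remove that cell from P, ejecting 3. So w(1) = 3. P is now [].

So w = 3 1 4 2 5.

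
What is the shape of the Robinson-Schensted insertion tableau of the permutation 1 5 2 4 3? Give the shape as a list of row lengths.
Row-insert each entry into an empty tableau.

After inserting 1: P = [[1]].
After inserting 5: P = [[1, 5]].
After inserting 2: P = [[1, 2], [5]].
After inserting 4: P = [[1, 2, 4], [5]].
After inserting 3: P = [[1, 2, 3], [4], [5]].

The final insertion tableau P = [[1, 2, 3], [4], [5]] has shape [3, 1, 1].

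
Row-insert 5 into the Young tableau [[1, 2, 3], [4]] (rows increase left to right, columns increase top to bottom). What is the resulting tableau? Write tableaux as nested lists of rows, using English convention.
5 is larger than every entry of row 1, so it is appended to row 1. The new tableau is [[1, 2, 3, 5], [4]].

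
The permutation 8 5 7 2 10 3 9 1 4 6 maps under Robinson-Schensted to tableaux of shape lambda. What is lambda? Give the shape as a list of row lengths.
Row-insert each entry into an empty tableau.

After inserting 8: P = [[8]].
After inserting 5: P = [[5], [8]].
After inserting 7: P = [[5, 7], [8]].
After inserting 2: P = [[2, 7], [5], [8]].
After inserting 10: P = [[2, 7, 10], [5], [8]].
After inserting 3: P = [[2, 3, 10], [5, 7], [8]].
After inserting 9: P = [[2, 3, 9], [5, 7, 10], [8]].
After inserting 1: P = [[1, 3, 9], [2, 7, 10], [5], [8]].
After inserting 4: P = [[1, 3, 4], [2, 7, 9], [5, 10], [8]].
After inserting 6: P = [[1, 3, 4, 6], [2, 7, 9], [5, 10], [8]].

The final insertion tableau P = [[1, 3, 4, 6], [2, 7, 9], [5, 10], [8]] has shape [4, 3, 2, 1].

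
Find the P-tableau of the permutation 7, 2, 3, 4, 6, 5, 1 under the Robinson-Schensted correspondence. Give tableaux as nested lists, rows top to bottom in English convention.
Insert 7: appended to row 1. P = [[7]].
Insert 2: 2 bumps 7 from row 1; 7 starts row 2. P = [[2], [7]].
Insert 3: appended to row 1. P = [[2, 3], [7]].
Insert 4: appended to row 1. P = [[2, 3, 4], [7]].
Insert 6: appended to row 1. P = [[2, 3, 4, 6], [7]].
Insert 5: 5 bumps 6 from row 1; 6 bumps 7 from row 2; 7 starts row 3. P = [[2, 3, 4, 5], [6], [7]].
Insert 1: 1 bumps 2 from row 1; 2 bumps 6 from row 2; 6 bumps 7 from row 3; 7 starts row 4. P = [[1, 3, 4, 5], [2], [6], [7]].

So P = [[1, 3, 4, 5], [2], [6], [7]].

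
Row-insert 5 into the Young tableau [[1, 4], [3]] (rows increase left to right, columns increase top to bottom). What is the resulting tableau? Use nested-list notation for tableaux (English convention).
[[1, 4, 5], [3]]

5 is larger than every entry of row 1, so it is appended to row 1. The new tableau is [[1, 4, 5], [3]].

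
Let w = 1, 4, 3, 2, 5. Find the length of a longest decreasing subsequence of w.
3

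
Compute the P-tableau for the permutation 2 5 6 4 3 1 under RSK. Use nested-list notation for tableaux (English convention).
After inserting 2: P = [[2]].
After inserting 5: P = [[2, 5]].
After inserting 6: P = [[2, 5, 6]].
After inserting 4: P = [[2, 4, 6], [5]].
After inserting 3: P = [[2, 3, 6], [4], [5]].
After inserting 1: P = [[1, 3, 6], [2], [4], [5]].

So P = [[1, 3, 6], [2], [4], [5]].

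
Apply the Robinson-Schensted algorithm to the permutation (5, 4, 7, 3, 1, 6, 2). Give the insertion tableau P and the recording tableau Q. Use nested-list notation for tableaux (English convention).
P = [[1, 2], [3, 6], [4, 7], [5]], Q = [[1, 3], [2, 6], [4, 7], [5]]

Insert each entry of the permutation into P by Schensted row insertion, recording in Q the position of each new cell.

Insert 5: appended to row 1. P = [[5]].
Insert 4: 4 bumps 5 from row 1; 5 starts row 2. P = [[4], [5]].
Insert 7: appended to row 1. P = [[4, 7], [5]].
Insert 3: 3 bumps 4 from row 1; 4 bumps 5 from row 2; 5 starts row 3. P = [[3, 7], [4], [5]].
Insert 1: 1 bumps 3 from row 1; 3 bumps 4 from row 2; 4 bumps 5 from row 3; 5 starts row 4. P = [[1, 7], [3], [4], [5]].
Insert 6: 6 bumps 7 from row 1; 7 appends to row 2. P = [[1, 6], [3, 7], [4], [5]].
Insert 2: 2 bumps 6 from row 1; 6 bumps 7 from row 2; 7 appends to row 3. P = [[1, 2], [3, 6], [4, 7], [5]].

So P = [[1, 2], [3, 6], [4, 7], [5]], Q = [[1, 3], [2, 6], [4, 7], [5]].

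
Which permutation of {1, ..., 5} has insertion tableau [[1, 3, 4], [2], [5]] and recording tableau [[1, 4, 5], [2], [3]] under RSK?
Reverse RSK: for i = n, n-1, ..., 1, locate i in Q, remove the corresponding corner cell from P, and reverse-bump its entry up through P; the value ejected from row 1 is w(i).

So w = 5 2 1 3 4.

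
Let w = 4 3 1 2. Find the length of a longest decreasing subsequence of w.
3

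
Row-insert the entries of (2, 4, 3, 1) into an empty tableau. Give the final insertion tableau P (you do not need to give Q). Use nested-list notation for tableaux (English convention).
P = [[1, 3], [2], [4]]

After inserting 2: P = [[2]].
After inserting 4: P = [[2, 4]].
After inserting 3: P = [[2, 3], [4]].
After inserting 1: P = [[1, 3], [2], [4]].

So P = [[1, 3], [2], [4]].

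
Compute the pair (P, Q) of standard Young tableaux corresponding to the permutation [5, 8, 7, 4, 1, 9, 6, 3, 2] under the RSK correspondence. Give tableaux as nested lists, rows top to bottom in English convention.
P = [[1, 2, 9], [3, 6], [4, 7], [5], [8]], Q = [[1, 2, 6], [3, 7], [4, 8], [5], [9]]

Insert each entry of the permutation into P by Schensted row insertion, recording in Q the position of each new cell.

Insert 5: appended to row 1. P = [[5]].
Insert 8: appended to row 1. P = [[5, 8]].
Insert 7: 7 bumps 8 from row 1; 8 starts row 2. P = [[5, 7], [8]].
Insert 4: 4 bumps 5 from row 1; 5 bumps 8 from row 2; 8 starts row 3. P = [[4, 7], [5], [8]].
Insert 1: 1 bumps 4 from row 1; 4 bumps 5 from row 2; 5 bumps 8 from row 3; 8 starts row 4. P = [[1, 7], [4], [5], [8]].
Insert 9: appended to row 1. P = [[1, 7, 9], [4], [5], [8]].
Insert 6: 6 bumps 7 from row 1; 7 appends to row 2. P = [[1, 6, 9], [4, 7], [5], [8]].
Insert 3: 3 bumps 6 from row 1; 6 bumps 7 from row 2; 7 appends to row 3. P = [[1, 3, 9], [4, 6], [5, 7], [8]].
Insert 2: 2 bumps 3 from row 1; 3 bumps 4 from row 2; 4 bumps 5 from row 3; 5 bumps 8 from row 4; 8 starts row 5. P = [[1, 2, 9], [3, 6], [4, 7], [5], [8]].

So P = [[1, 2, 9], [3, 6], [4, 7], [5], [8]], Q = [[1, 2, 6], [3, 7], [4, 8], [5], [9]].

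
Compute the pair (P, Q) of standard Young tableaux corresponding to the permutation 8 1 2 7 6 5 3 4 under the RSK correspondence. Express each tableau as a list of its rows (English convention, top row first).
P = [[1, 2, 3, 4], [5], [6], [7], [8]], Q = [[1, 3, 4, 8], [2], [5], [6], [7]]

Insert each entry of the permutation into P by Schensted row insertion, recording in Q the position of each new cell.

Insert 8: appended to row 1. P = [[8]], Q = [[1]].
Insert 1: 1 bumps 8 from row 1; 8 starts row 2. P = [[1], [8]], Q = [[1], [2]].
Insert 2: appended to row 1. P = [[1, 2], [8]], Q = [[1, 3], [2]].
Insert 7: appended to row 1. P = [[1, 2, 7], [8]], Q = [[1, 3, 4], [2]].
Insert 6: 6 bumps 7 from row 1; 7 bumps 8 from row 2; 8 starts row 3. P = [[1, 2, 6], [7], [8]], Q = [[1, 3, 4], [2], [5]].
Insert 5: 5 bumps 6 from row 1; 6 bumps 7 from row 2; 7 bumps 8 from row 3; 8 starts row 4. P = [[1, 2, 5], [6], [7], [8]], Q = [[1, 3, 4], [2], [5], [6]].
Insert 3: 3 bumps 5 from row 1; 5 bumps 6 from row 2; 6 bumps 7 from row 3; 7 bumps 8 from row 4; 8 starts row 5. P = [[1, 2, 3], [5], [6], [7], [8]], Q = [[1, 3, 4], [2], [5], [6], [7]].
Insert 4: appended to row 1. P = [[1, 2, 3, 4], [5], [6], [7], [8]], Q = [[1, 3, 4, 8], [2], [5], [6], [7]].

So P = [[1, 2, 3, 4], [5], [6], [7], [8]], Q = [[1, 3, 4, 8], [2], [5], [6], [7]].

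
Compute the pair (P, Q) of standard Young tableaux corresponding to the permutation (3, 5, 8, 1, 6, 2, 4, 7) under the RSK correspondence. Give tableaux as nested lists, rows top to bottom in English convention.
Insert each entry of the permutation into P by Schensted row insertion, recording in Q the position of each new cell.

Insert 3: appended to row 1. P = [[3]].
Insert 5: appended to row 1. P = [[3, 5]].
Insert 8: appended to row 1. P = [[3, 5, 8]].
Insert 1: 1 bumps 3 from row 1; 3 starts row 2. P = [[1, 5, 8], [3]].
Insert 6: 6 bumps 8 from row 1; 8 appends to row 2. P = [[1, 5, 6], [3, 8]].
Insert 2: 2 bumps 5 from row 1; 5 bumps 8 from row 2; 8 starts row 3. P = [[1, 2, 6], [3, 5], [8]].
Insert 4: 4 bumps 6 from row 1; 6 appends to row 2. P = [[1, 2, 4], [3, 5, 6], [8]].
Insert 7: appended to row 1. P = [[1, 2, 4, 7], [3, 5, 6], [8]].

So P = [[1, 2, 4, 7], [3, 5, 6], [8]], Q = [[1, 2, 3, 8], [4, 5, 7], [6]].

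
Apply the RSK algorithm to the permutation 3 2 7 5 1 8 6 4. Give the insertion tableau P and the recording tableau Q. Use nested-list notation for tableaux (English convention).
P = [[1, 4, 6], [2, 5, 8], [3, 7]], Q = [[1, 3, 6], [2, 4, 7], [5, 8]]

Insert each entry of the permutation into P by Schensted row insertion, recording in Q the position of each new cell.

Insert 3: appended to row 1. P = [[3]].
Insert 2: 2 bumps 3 from row 1; 3 starts row 2. P = [[2], [3]].
Insert 7: appended to row 1. P = [[2, 7], [3]].
Insert 5: 5 bumps 7 from row 1; 7 appends to row 2. P = [[2, 5], [3, 7]].
Insert 1: 1 bumps 2 from row 1; 2 bumps 3 from row 2; 3 starts row 3. P = [[1, 5], [2, 7], [3]].
Insert 8: appended to row 1. P = [[1, 5, 8], [2, 7], [3]].
Insert 6: 6 bumps 8 from row 1; 8 appends to row 2. P = [[1, 5, 6], [2, 7, 8], [3]].
Insert 4: 4 bumps 5 from row 1; 5 bumps 7 from row 2; 7 appends to row 3. P = [[1, 4, 6], [2, 5, 8], [3, 7]].

So P = [[1, 4, 6], [2, 5, 8], [3, 7]], Q = [[1, 3, 6], [2, 4, 7], [5, 8]].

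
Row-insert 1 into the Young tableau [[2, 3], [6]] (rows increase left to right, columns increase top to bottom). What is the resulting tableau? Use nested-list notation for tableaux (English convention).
In row 1, 1 replaces 2 (the leftmost entry greater than 1); 2 is bumped to row 2. In row 2, 2 replaces 6 (the leftmost entry greater than 2); 6 is bumped to row 3. 6 starts a new row 3. The new tableau is [[1, 3], [2], [6]].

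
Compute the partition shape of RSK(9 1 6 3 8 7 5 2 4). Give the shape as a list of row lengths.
[3, 2, 2, 1, 1]

Row-insert each entry into an empty tableau.

After inserting 9: P = [[9]].
After inserting 1: P = [[1], [9]].
After inserting 6: P = [[1, 6], [9]].
After inserting 3: P = [[1, 3], [6], [9]].
After inserting 8: P = [[1, 3, 8], [6], [9]].
After inserting 7: P = [[1, 3, 7], [6, 8], [9]].
After inserting 5: P = [[1, 3, 5], [6, 7], [8], [9]].
After inserting 2: P = [[1, 2, 5], [3, 7], [6], [8], [9]].
After inserting 4: P = [[1, 2, 4], [3, 5], [6, 7], [8], [9]].

The final insertion tableau P = [[1, 2, 4], [3, 5], [6, 7], [8], [9]] has shape [3, 2, 2, 1, 1].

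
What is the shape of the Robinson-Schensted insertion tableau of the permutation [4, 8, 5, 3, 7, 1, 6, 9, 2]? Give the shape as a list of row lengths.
[4, 2, 2, 1]

Row-insert each entry into an empty tableau.

After inserting 4: P = [[4]].
After inserting 8: P = [[4, 8]].
After inserting 5: P = [[4, 5], [8]].
After inserting 3: P = [[3, 5], [4], [8]].
After inserting 7: P = [[3, 5, 7], [4], [8]].
After inserting 1: P = [[1, 5, 7], [3], [4], [8]].
After inserting 6: P = [[1, 5, 6], [3, 7], [4], [8]].
After inserting 9: P = [[1, 5, 6, 9], [3, 7], [4], [8]].
After inserting 2: P = [[1, 2, 6, 9], [3, 5], [4, 7], [8]].

The final insertion tableau P = [[1, 2, 6, 9], [3, 5], [4, 7], [8]] has shape [4, 2, 2, 1].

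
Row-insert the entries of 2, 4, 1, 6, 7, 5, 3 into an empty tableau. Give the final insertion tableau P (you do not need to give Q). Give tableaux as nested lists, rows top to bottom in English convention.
P = [[1, 3, 5, 7], [2, 4], [6]]

After inserting 2: P = [[2]].
After inserting 4: P = [[2, 4]].
After inserting 1: P = [[1, 4], [2]].
After inserting 6: P = [[1, 4, 6], [2]].
After inserting 7: P = [[1, 4, 6, 7], [2]].
After inserting 5: P = [[1, 4, 5, 7], [2, 6]].
After inserting 3: P = [[1, 3, 5, 7], [2, 4], [6]].

So P = [[1, 3, 5, 7], [2, 4], [6]].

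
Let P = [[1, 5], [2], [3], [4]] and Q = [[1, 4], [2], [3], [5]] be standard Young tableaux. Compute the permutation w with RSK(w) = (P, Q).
4 3 2 5 1

Reverse the RSK construction: for i from n down to 1, find the cell of Q containing i, remove the entry at that cell from P, and reverse-bump it up through P; the value ejected from row 1 is w(i).

Step i=5: Q has 5 at row 4, column 1; remove 4 from row 4 of P and reverse-bump: 4 enters row 3 and ejects 3; 3 enters row 2 and ejects 2; 2 enters row 1 and ejects 1. So w(5) = 1. P is now [[2, 5], [3], [4]].
Step i=4: Q has 4 at row 1, column 2; remove that cell from P, ejecting 5. So w(4) = 5. P is now [[2], [3], [4]].
Step i=3: Q has 3 at row 3, column 1; remove 4 from row 3 of P and reverse-bump: 4 enters row 2 and ejects 3; 3 enters row 1 and ejects 2. So w(3) = 2. P is now [[3], [4]].
Step i=2: Q has 2 at row 2, column 1; remove 4 from row 2 of P and reverse-bump: 4 enters row 1 and ejects 3. So w(2) = 3. P is now [[4]].
Step i=1: Q has 1 at row 1, column 1; remove that cell from P, ejecting 4. So w(1) = 4. P is now [].

So w = 4 3 2 5 1.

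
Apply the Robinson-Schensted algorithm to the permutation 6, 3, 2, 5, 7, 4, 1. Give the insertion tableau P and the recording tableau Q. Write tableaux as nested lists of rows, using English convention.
P = [[1, 4, 7], [2, 5], [3], [6]], Q = [[1, 4, 5], [2, 6], [3], [7]]

Insert each entry of the permutation into P by Schensted row insertion, recording in Q the position of each new cell.

After inserting 6: P = [[6]].
After inserting 3: P = [[3], [6]].
After inserting 2: P = [[2], [3], [6]].
After inserting 5: P = [[2, 5], [3], [6]].
After inserting 7: P = [[2, 5, 7], [3], [6]].
After inserting 4: P = [[2, 4, 7], [3, 5], [6]].
After inserting 1: P = [[1, 4, 7], [2, 5], [3], [6]].

So P = [[1, 4, 7], [2, 5], [3], [6]], Q = [[1, 4, 5], [2, 6], [3], [7]].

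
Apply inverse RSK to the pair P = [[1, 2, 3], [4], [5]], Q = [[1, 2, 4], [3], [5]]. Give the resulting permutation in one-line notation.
Reverse the RSK construction: for i from n down to 1, find the cell of Q containing i, remove the entry at that cell from P, and reverse-bump it up through P; the value ejected from row 1 is w(i).

Step i=5: Q has 5 at row 3, column 1; remove 5 from row 3 of P and reverse-bump: 5 enters row 2 and ejects 4; 4 enters row 1 and ejects 3. So w(5) = 3. P is now [[1, 2, 4], [5]].
Step i=4: Q has 4 at row 1, column 3; remove that cell from P, ejecting 4. So w(4) = 4. P is now [[1, 2], [5]].
Step i=3: Q has 3 at row 2, column 1; remove 5 from row 2 of P and reverse-bump: 5 enters row 1 and ejects 2. So w(3) = 2. P is now [[1, 5]].
Step i=2: Q has 2 at row 1, column 2; remove that cell from P, ejecting 5. So w(2) = 5. P is now [[1]].
Step i=1: Q has 1 at row 1, column 1; remove that cell from P, ejecting 1. So w(1) = 1. P is now [].

So w = 1 5 2 4 3.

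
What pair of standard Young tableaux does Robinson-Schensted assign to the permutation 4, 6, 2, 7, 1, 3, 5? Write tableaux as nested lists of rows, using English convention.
Insert each entry of the permutation into P by Schensted row insertion, recording in Q the position of each new cell.

Insert 4: appended to row 1. P = [[4]], Q = [[1]].
Insert 6: appended to row 1. P = [[4, 6]], Q = [[1, 2]].
Insert 2: 2 bumps 4 from row 1; 4 starts row 2. P = [[2, 6], [4]], Q = [[1, 2], [3]].
Insert 7: appended to row 1. P = [[2, 6, 7], [4]], Q = [[1, 2, 4], [3]].
Insert 1: 1 bumps 2 from row 1; 2 bumps 4 from row 2; 4 starts row 3. P = [[1, 6, 7], [2], [4]], Q = [[1, 2, 4], [3], [5]].
Insert 3: 3 bumps 6 from row 1; 6 appends to row 2. P = [[1, 3, 7], [2, 6], [4]], Q = [[1, 2, 4], [3, 6], [5]].
Insert 5: 5 bumps 7 from row 1; 7 appends to row 2. P = [[1, 3, 5], [2, 6, 7], [4]], Q = [[1, 2, 4], [3, 6, 7], [5]].

So P = [[1, 3, 5], [2, 6, 7], [4]], Q = [[1, 2, 4], [3, 6, 7], [5]].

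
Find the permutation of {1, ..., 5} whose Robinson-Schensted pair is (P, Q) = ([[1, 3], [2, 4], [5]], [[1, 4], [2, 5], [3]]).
5 2 1 4 3

Reverse the RSK construction: for i from n down to 1, find the cell of Q containing i, remove the entry at that cell from P, and reverse-bump it up through P; the value ejected from row 1 is w(i).

Step i=5: Q has 5 at row 2, column 2; remove 4 from row 2 of P and reverse-bump: 4 enters row 1 and ejects 3. So w(5) = 3. P is now [[1, 4], [2], [5]].
Step i=4: Q has 4 at row 1, column 2; remove that cell from P, ejecting 4. So w(4) = 4. P is now [[1], [2], [5]].
Step i=3: Q has 3 at row 3, column 1; remove 5 from row 3 of P and reverse-bump: 5 enters row 2 and ejects 2; 2 enters row 1 and ejects 1. So w(3) = 1. P is now [[2], [5]].
Step i=2: Q has 2 at row 2, column 1; remove 5 from row 2 of P and reverse-bump: 5 enters row 1 and ejects 2. So w(2) = 2. P is now [[5]].
Step i=1: Q has 1 at row 1, column 1; remove that cell from P, ejecting 5. So w(1) = 5. P is now [].

So w = 5 2 1 4 3.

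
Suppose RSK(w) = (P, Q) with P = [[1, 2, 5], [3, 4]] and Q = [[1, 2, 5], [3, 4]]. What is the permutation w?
Reverse the RSK construction: for i from n down to 1, find the cell of Q containing i, remove the entry at that cell from P, and reverse-bump it up through P; the value ejected from row 1 is w(i).

Step i=5: Q has 5 at row 1, column 3; remove that cell from P, ejecting 5. So w(5) = 5. P is now [[1, 2], [3, 4]].
Step i=4: Q has 4 at row 2, column 2; remove 4 from row 2 of P and reverse-bump: 4 enters row 1 and ejects 2. So w(4) = 2. P is now [[1, 4], [3]].
Step i=3: Q has 3 at row 2, column 1; remove 3 from row 2 of P and reverse-bump: 3 enters row 1 and ejects 1. So w(3) = 1. P is now [[3, 4]].
Step i=2: Q has 2 at row 1, column 2; remove that cell from P, ejecting 4. So w(2) = 4. P is now [[3]].
Step i=1: Q has 1 at row 1, column 1; remove that cell from P, ejecting 3. So w(1) = 3. P is now [].

So w = 3 4 1 2 5.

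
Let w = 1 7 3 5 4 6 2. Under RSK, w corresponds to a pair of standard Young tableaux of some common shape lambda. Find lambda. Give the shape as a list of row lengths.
Row-insert each entry into an empty tableau.

After inserting 1: P = [[1]].
After inserting 7: P = [[1, 7]].
After inserting 3: P = [[1, 3], [7]].
After inserting 5: P = [[1, 3, 5], [7]].
After inserting 4: P = [[1, 3, 4], [5], [7]].
After inserting 6: P = [[1, 3, 4, 6], [5], [7]].
After inserting 2: P = [[1, 2, 4, 6], [3], [5], [7]].

The final insertion tableau P = [[1, 2, 4, 6], [3], [5], [7]] has shape [4, 1, 1, 1].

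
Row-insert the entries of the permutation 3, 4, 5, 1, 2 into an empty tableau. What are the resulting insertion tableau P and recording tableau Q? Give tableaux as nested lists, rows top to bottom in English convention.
Insert each entry of the permutation into P by Schensted row insertion, recording in Q the position of each new cell.

Insert 3: appended to row 1. P = [[3]], Q = [[1]].
Insert 4: appended to row 1. P = [[3, 4]], Q = [[1, 2]].
Insert 5: appended to row 1. P = [[3, 4, 5]], Q = [[1, 2, 3]].
Insert 1: 1 bumps 3 from row 1; 3 starts row 2. P = [[1, 4, 5], [3]], Q = [[1, 2, 3], [4]].
Insert 2: 2 bumps 4 from row 1; 4 appends to row 2. P = [[1, 2, 5], [3, 4]], Q = [[1, 2, 3], [4, 5]].

So P = [[1, 2, 5], [3, 4]], Q = [[1, 2, 3], [4, 5]].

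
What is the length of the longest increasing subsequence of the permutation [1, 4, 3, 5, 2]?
3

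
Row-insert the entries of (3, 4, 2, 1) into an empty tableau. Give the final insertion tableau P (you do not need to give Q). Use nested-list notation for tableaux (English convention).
P = [[1, 4], [2], [3]]

Insert 3: appended to row 1. P = [[3]].
Insert 4: appended to row 1. P = [[3, 4]].
Insert 2: 2 bumps 3 from row 1; 3 starts row 2. P = [[2, 4], [3]].
Insert 1: 1 bumps 2 from row 1; 2 bumps 3 from row 2; 3 starts row 3. P = [[1, 4], [2], [3]].

So P = [[1, 4], [2], [3]].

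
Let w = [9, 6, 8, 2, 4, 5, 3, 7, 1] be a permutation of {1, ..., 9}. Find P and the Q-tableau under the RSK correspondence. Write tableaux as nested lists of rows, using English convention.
P = [[1, 3, 5, 7], [2, 8], [4], [6], [9]], Q = [[1, 3, 6, 8], [2, 5], [4], [7], [9]]

Insert each entry of the permutation into P by Schensted row insertion, recording in Q the position of each new cell.

Insert 9: appended to row 1. P = [[9]].
Insert 6: 6 bumps 9 from row 1; 9 starts row 2. P = [[6], [9]].
Insert 8: appended to row 1. P = [[6, 8], [9]].
Insert 2: 2 bumps 6 from row 1; 6 bumps 9 from row 2; 9 starts row 3. P = [[2, 8], [6], [9]].
Insert 4: 4 bumps 8 from row 1; 8 appends to row 2. P = [[2, 4], [6, 8], [9]].
Insert 5: appended to row 1. P = [[2, 4, 5], [6, 8], [9]].
Insert 3: 3 bumps 4 from row 1; 4 bumps 6 from row 2; 6 bumps 9 from row 3; 9 starts row 4. P = [[2, 3, 5], [4, 8], [6], [9]].
Insert 7: appended to row 1. P = [[2, 3, 5, 7], [4, 8], [6], [9]].
Insert 1: 1 bumps 2 from row 1; 2 bumps 4 from row 2; 4 bumps 6 from row 3; 6 bumps 9 from row 4; 9 starts row 5. P = [[1, 3, 5, 7], [2, 8], [4], [6], [9]].

So P = [[1, 3, 5, 7], [2, 8], [4], [6], [9]], Q = [[1, 3, 6, 8], [2, 5], [4], [7], [9]].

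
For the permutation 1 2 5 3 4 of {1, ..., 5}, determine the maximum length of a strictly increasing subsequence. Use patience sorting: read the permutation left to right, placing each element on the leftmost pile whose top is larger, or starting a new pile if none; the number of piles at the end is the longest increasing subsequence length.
1: new pile. tops = [1]
2: new pile. tops = [1, 2]
5: new pile. tops = [1, 2, 5]
3: onto pile 3 (replacing 5). tops = [1, 2, 3]
4: new pile. tops = [1, 2, 3, 4]

4 piles, so the longest increasing subsequence has length 4.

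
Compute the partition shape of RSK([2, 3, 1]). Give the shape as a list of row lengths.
RSK row insertion gives P = [[1, 3], [2]], which has shape [2, 1].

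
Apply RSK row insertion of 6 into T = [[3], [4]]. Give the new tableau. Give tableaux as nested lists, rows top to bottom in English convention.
[[3, 6], [4]]

6 is larger than every entry of row 1, so it is appended to row 1. The new tableau is [[3, 6], [4]].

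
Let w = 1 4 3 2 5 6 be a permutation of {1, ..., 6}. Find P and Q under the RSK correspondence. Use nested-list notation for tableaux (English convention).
Insert each entry of the permutation into P by Schensted row insertion, recording in Q the position of each new cell.

Insert 1: appended to row 1. P = [[1]], Q = [[1]].
Insert 4: appended to row 1. P = [[1, 4]], Q = [[1, 2]].
Insert 3: 3 bumps 4 from row 1; 4 starts row 2. P = [[1, 3], [4]], Q = [[1, 2], [3]].
Insert 2: 2 bumps 3 from row 1; 3 bumps 4 from row 2; 4 starts row 3. P = [[1, 2], [3], [4]], Q = [[1, 2], [3], [4]].
Insert 5: appended to row 1. P = [[1, 2, 5], [3], [4]], Q = [[1, 2, 5], [3], [4]].
Insert 6: appended to row 1. P = [[1, 2, 5, 6], [3], [4]], Q = [[1, 2, 5, 6], [3], [4]].

So P = [[1, 2, 5, 6], [3], [4]], Q = [[1, 2, 5, 6], [3], [4]].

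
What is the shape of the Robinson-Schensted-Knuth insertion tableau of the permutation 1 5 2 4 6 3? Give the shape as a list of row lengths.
Row-insert each entry into an empty tableau.

After inserting 1: P = [[1]].
After inserting 5: P = [[1, 5]].
After inserting 2: P = [[1, 2], [5]].
After inserting 4: P = [[1, 2, 4], [5]].
After inserting 6: P = [[1, 2, 4, 6], [5]].
After inserting 3: P = [[1, 2, 3, 6], [4], [5]].

The final insertion tableau P = [[1, 2, 3, 6], [4], [5]] has shape [4, 1, 1].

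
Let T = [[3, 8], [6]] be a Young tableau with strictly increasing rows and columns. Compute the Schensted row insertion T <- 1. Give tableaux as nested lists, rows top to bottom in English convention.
[[1, 8], [3], [6]]

In row 1, 1 replaces 3 (the leftmost entry greater than 1); 3 is bumped to row 2. In row 2, 3 replaces 6 (the leftmost entry greater than 3); 6 is bumped to row 3. 6 starts a new row 3. The new tableau is [[1, 8], [3], [6]].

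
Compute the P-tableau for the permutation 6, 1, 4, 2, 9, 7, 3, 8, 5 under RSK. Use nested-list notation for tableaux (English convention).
After inserting 6: P = [[6]].
After inserting 1: P = [[1], [6]].
After inserting 4: P = [[1, 4], [6]].
After inserting 2: P = [[1, 2], [4], [6]].
After inserting 9: P = [[1, 2, 9], [4], [6]].
After inserting 7: P = [[1, 2, 7], [4, 9], [6]].
After inserting 3: P = [[1, 2, 3], [4, 7], [6, 9]].
After inserting 8: P = [[1, 2, 3, 8], [4, 7], [6, 9]].
After inserting 5: P = [[1, 2, 3, 5], [4, 7, 8], [6, 9]].

So P = [[1, 2, 3, 5], [4, 7, 8], [6, 9]].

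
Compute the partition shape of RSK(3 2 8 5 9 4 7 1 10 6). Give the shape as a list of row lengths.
[4, 3, 2, 1]

Row-insert each entry into an empty tableau.

After inserting 3: P = [[3]].
After inserting 2: P = [[2], [3]].
After inserting 8: P = [[2, 8], [3]].
After inserting 5: P = [[2, 5], [3, 8]].
After inserting 9: P = [[2, 5, 9], [3, 8]].
After inserting 4: P = [[2, 4, 9], [3, 5], [8]].
After inserting 7: P = [[2, 4, 7], [3, 5, 9], [8]].
After inserting 1: P = [[1, 4, 7], [2, 5, 9], [3], [8]].
After inserting 10: P = [[1, 4, 7, 10], [2, 5, 9], [3], [8]].
After inserting 6: P = [[1, 4, 6, 10], [2, 5, 7], [3, 9], [8]].

The final insertion tableau P = [[1, 4, 6, 10], [2, 5, 7], [3, 9], [8]] has shape [4, 3, 2, 1].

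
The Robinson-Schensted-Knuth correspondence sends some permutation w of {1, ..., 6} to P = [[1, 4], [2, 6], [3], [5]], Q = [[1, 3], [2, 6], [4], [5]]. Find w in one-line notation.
5 3 6 2 1 4

Reverse the RSK construction: for i from n down to 1, find the cell of Q containing i, remove the entry at that cell from P, and reverse-bump it up through P; the value ejected from row 1 is w(i).

Step i=6: Q has 6 at row 2, column 2; remove 6 from row 2 of P and reverse-bump: 6 enters row 1 and ejects 4. So w(6) = 4. P is now [[1, 6], [2], [3], [5]].
Step i=5: Q has 5 at row 4, column 1; remove 5 from row 4 of P and reverse-bump: 5 enters row 3 and ejects 3; 3 enters row 2 and ejects 2; 2 enters row 1 and ejects 1. So w(5) = 1. P is now [[2, 6], [3], [5]].
Step i=4: Q has 4 at row 3, column 1; remove 5 from row 3 of P and reverse-bump: 5 enters row 2 and ejects 3; 3 enters row 1 and ejects 2. So w(4) = 2. P is now [[3, 6], [5]].
Step i=3: Q has 3 at row 1, column 2; remove that cell from P, ejecting 6. So w(3) = 6. P is now [[3], [5]].
Step i=2: Q has 2 at row 2, column 1; remove 5 from row 2 of P and reverse-bump: 5 enters row 1 and ejects 3. So w(2) = 3. P is now [[5]].
Step i=1: Q has 1 at row 1, column 1; remove that cell from P, ejecting 5. So w(1) = 5. P is now [].

So w = 5 3 6 2 1 4.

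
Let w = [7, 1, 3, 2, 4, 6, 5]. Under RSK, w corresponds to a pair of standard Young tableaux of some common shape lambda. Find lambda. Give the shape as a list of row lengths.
[4, 2, 1]

Row-insert each entry into an empty tableau.

After inserting 7: P = [[7]].
After inserting 1: P = [[1], [7]].
After inserting 3: P = [[1, 3], [7]].
After inserting 2: P = [[1, 2], [3], [7]].
After inserting 4: P = [[1, 2, 4], [3], [7]].
After inserting 6: P = [[1, 2, 4, 6], [3], [7]].
After inserting 5: P = [[1, 2, 4, 5], [3, 6], [7]].

The final insertion tableau P = [[1, 2, 4, 5], [3, 6], [7]] has shape [4, 2, 1].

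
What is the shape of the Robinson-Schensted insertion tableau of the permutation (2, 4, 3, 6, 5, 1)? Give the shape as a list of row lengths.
RSK row insertion gives P = [[1, 3, 5], [2, 6], [4]], which has shape [3, 2, 1].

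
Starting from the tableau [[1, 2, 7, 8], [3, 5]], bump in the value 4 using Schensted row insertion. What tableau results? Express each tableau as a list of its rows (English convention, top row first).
[[1, 2, 4, 8], [3, 5, 7]]

In row 1, 4 replaces 7 (the leftmost entry greater than 4); 7 is bumped to row 2. 7 is appended to row 2. The new tableau is [[1, 2, 4, 8], [3, 5, 7]].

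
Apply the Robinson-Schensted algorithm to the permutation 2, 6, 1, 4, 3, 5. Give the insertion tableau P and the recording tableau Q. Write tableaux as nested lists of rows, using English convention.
Insert each entry of the permutation into P by Schensted row insertion, recording in Q the position of each new cell.

Insert 2: appended to row 1. P = [[2]], Q = [[1]].
Insert 6: appended to row 1. P = [[2, 6]], Q = [[1, 2]].
Insert 1: 1 bumps 2 from row 1; 2 starts row 2. P = [[1, 6], [2]], Q = [[1, 2], [3]].
Insert 4: 4 bumps 6 from row 1; 6 appends to row 2. P = [[1, 4], [2, 6]], Q = [[1, 2], [3, 4]].
Insert 3: 3 bumps 4 from row 1; 4 bumps 6 from row 2; 6 starts row 3. P = [[1, 3], [2, 4], [6]], Q = [[1, 2], [3, 4], [5]].
Insert 5: appended to row 1. P = [[1, 3, 5], [2, 4], [6]], Q = [[1, 2, 6], [3, 4], [5]].

So P = [[1, 3, 5], [2, 4], [6]], Q = [[1, 2, 6], [3, 4], [5]].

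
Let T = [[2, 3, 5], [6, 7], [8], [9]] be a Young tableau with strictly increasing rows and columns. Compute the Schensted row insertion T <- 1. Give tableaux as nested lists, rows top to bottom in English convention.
In row 1, 1 replaces 2 (the leftmost entry greater than 1); 2 is bumped to row 2. In row 2, 2 replaces 6 (the leftmost entry greater than 2); 6 is bumped to row 3. In row 3, 6 replaces 8 (the leftmost entry greater than 6); 8 is bumped to row 4. In row 4, 8 replaces 9 (the leftmost entry greater than 8); 9 is bumped to row 5. 9 starts a new row 5. The new tableau is [[1, 3, 5], [2, 7], [6], [8], [9]].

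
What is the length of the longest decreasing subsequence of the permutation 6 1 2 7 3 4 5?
2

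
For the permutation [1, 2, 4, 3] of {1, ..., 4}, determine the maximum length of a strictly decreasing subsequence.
2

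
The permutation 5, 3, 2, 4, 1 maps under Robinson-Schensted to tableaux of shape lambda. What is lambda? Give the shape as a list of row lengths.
[2, 1, 1, 1]

Row-insert each entry into an empty tableau.

After inserting 5: P = [[5]].
After inserting 3: P = [[3], [5]].
After inserting 2: P = [[2], [3], [5]].
After inserting 4: P = [[2, 4], [3], [5]].
After inserting 1: P = [[1, 4], [2], [3], [5]].

The final insertion tableau P = [[1, 4], [2], [3], [5]] has shape [2, 1, 1, 1].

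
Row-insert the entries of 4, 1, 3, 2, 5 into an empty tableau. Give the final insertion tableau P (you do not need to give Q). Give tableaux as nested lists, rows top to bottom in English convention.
P = [[1, 2, 5], [3], [4]]

Insert 4: appended to row 1. P = [[4]].
Insert 1: 1 bumps 4 from row 1; 4 starts row 2. P = [[1], [4]].
Insert 3: appended to row 1. P = [[1, 3], [4]].
Insert 2: 2 bumps 3 from row 1; 3 bumps 4 from row 2; 4 starts row 3. P = [[1, 2], [3], [4]].
Insert 5: appended to row 1. P = [[1, 2, 5], [3], [4]].

So P = [[1, 2, 5], [3], [4]].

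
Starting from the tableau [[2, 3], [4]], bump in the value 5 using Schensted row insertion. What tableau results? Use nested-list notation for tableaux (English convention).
[[2, 3, 5], [4]]

5 is larger than every entry of row 1, so it is appended to row 1. The new tableau is [[2, 3, 5], [4]].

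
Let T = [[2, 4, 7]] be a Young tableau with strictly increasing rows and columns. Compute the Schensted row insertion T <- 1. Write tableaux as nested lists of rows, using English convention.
In row 1, 1 replaces 2 (the leftmost entry greater than 1); 2 is bumped to row 2. 2 starts a new row 2. The new tableau is [[1, 4, 7], [2]].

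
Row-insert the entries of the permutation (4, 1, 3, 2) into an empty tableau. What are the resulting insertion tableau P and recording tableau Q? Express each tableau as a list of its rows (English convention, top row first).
P = [[1, 2], [3], [4]], Q = [[1, 3], [2], [4]]

Insert each entry of the permutation into P by Schensted row insertion, recording in Q the position of each new cell.

Insert 4: appended to row 1. P = [[4]], Q = [[1]].
Insert 1: 1 bumps 4 from row 1; 4 starts row 2. P = [[1], [4]], Q = [[1], [2]].
Insert 3: appended to row 1. P = [[1, 3], [4]], Q = [[1, 3], [2]].
Insert 2: 2 bumps 3 from row 1; 3 bumps 4 from row 2; 4 starts row 3. P = [[1, 2], [3], [4]], Q = [[1, 3], [2], [4]].

So P = [[1, 2], [3], [4]], Q = [[1, 3], [2], [4]].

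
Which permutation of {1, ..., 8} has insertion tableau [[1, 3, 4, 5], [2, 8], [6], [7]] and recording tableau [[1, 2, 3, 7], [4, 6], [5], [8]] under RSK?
2 7 8 6 3 4 5 1

Reverse the RSK construction: for i from n down to 1, find the cell of Q containing i, remove the entry at that cell from P, and reverse-bump it up through P; the value ejected from row 1 is w(i).

Step i=8: Q has 8 at row 4, column 1; remove 7 from row 4 of P and reverse-bump: 7 enters row 3 and ejects 6; 6 enters row 2 and ejects 2; 2 enters row 1 and ejects 1. So w(8) = 1. P is now [[2, 3, 4, 5], [6, 8], [7]].
Step i=7: Q has 7 at row 1, column 4; remove that cell from P, ejecting 5. So w(7) = 5. P is now [[2, 3, 4], [6, 8], [7]].
Step i=6: Q has 6 at row 2, column 2; remove 8 from row 2 of P and reverse-bump: 8 enters row 1 and ejects 4. So w(6) = 4. P is now [[2, 3, 8], [6], [7]].
Step i=5: Q has 5 at row 3, column 1; remove 7 from row 3 of P and reverse-bump: 7 enters row 2 and ejects 6; 6 enters row 1 and ejects 3. So w(5) = 3. P is now [[2, 6, 8], [7]].
Step i=4: Q has 4 at row 2, column 1; remove 7 from row 2 of P and reverse-bump: 7 enters row 1 and ejects 6. So w(4) = 6. P is now [[2, 7, 8]].
Step i=3: Q has 3 at row 1, column 3; remove that cell from P, ejecting 8. So w(3) = 8. P is now [[2, 7]].
Step i=2: Q has 2 at row 1, column 2; remove that cell from P, ejecting 7. So w(2) = 7. P is now [[2]].
Step i=1: Q has 1 at row 1, column 1; remove that cell from P, ejecting 2. So w(1) = 2. P is now [].

So w = 2 7 8 6 3 4 5 1.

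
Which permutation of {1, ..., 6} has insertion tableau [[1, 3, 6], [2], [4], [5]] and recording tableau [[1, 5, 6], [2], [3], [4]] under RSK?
5 4 2 1 3 6

Reverse RSK: for i = n, n-1, ..., 1, locate i in Q, remove the corresponding corner cell from P, and reverse-bump its entry up through P; the value ejected from row 1 is w(i).

So w = 5 4 2 1 3 6.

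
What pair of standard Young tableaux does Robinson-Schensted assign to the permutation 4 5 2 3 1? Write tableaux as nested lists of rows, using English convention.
Insert each entry of the permutation into P by Schensted row insertion, recording in Q the position of each new cell.

Insert 4: appended to row 1. P = [[4]], Q = [[1]].
Insert 5: appended to row 1. P = [[4, 5]], Q = [[1, 2]].
Insert 2: 2 bumps 4 from row 1; 4 starts row 2. P = [[2, 5], [4]], Q = [[1, 2], [3]].
Insert 3: 3 bumps 5 from row 1; 5 appends to row 2. P = [[2, 3], [4, 5]], Q = [[1, 2], [3, 4]].
Insert 1: 1 bumps 2 from row 1; 2 bumps 4 from row 2; 4 starts row 3. P = [[1, 3], [2, 5], [4]], Q = [[1, 2], [3, 4], [5]].

So P = [[1, 3], [2, 5], [4]], Q = [[1, 2], [3, 4], [5]].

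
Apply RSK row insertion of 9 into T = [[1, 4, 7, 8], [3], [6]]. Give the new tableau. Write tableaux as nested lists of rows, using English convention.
[[1, 4, 7, 8, 9], [3], [6]]

9 is larger than every entry of row 1, so it is appended to row 1. The new tableau is [[1, 4, 7, 8, 9], [3], [6]].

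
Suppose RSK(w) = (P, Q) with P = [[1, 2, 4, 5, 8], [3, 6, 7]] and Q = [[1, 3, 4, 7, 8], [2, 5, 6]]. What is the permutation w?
Reverse RSK: for i = n, n-1, ..., 1, locate i in Q, remove the corresponding corner cell from P, and reverse-bump its entry up through P; the value ejected from row 1 is w(i).

So w = 3 1 6 7 2 4 5 8.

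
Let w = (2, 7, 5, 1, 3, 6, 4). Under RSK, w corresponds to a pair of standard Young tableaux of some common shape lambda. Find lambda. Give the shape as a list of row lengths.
RSK row insertion gives P = [[1, 3, 4], [2, 5, 6], [7]], which has shape [3, 3, 1].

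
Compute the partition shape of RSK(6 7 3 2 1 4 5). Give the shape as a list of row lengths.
[3, 2, 1, 1]

Row-insert each entry into an empty tableau.

After inserting 6: P = [[6]].
After inserting 7: P = [[6, 7]].
After inserting 3: P = [[3, 7], [6]].
After inserting 2: P = [[2, 7], [3], [6]].
After inserting 1: P = [[1, 7], [2], [3], [6]].
After inserting 4: P = [[1, 4], [2, 7], [3], [6]].
After inserting 5: P = [[1, 4, 5], [2, 7], [3], [6]].

The final insertion tableau P = [[1, 4, 5], [2, 7], [3], [6]] has shape [3, 2, 1, 1].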